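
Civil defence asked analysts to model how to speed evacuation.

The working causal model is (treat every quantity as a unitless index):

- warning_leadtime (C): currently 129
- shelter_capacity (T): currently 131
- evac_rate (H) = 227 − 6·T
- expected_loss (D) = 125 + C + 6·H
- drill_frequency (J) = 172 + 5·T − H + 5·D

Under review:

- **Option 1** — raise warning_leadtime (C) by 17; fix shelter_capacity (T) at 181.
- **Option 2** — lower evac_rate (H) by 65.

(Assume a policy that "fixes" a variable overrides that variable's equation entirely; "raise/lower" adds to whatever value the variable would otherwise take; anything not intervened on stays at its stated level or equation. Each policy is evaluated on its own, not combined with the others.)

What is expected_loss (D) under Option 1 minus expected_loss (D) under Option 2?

-1393

Option 1 (C + 17, T := 181):
  C = 129 + 17 = 146
  T = 181
  H = 227 − 6·181 = -859
  D = 125 + 146 + 6·(-859) = -4883
Option 2 (H − 65):
  C = 129
  T = 131
  H = 227 − 6·131 (−65 from intervention) = -624
  D = 125 + 129 + 6·(-624) = -3490
D: -4883 − (-3490) = -1393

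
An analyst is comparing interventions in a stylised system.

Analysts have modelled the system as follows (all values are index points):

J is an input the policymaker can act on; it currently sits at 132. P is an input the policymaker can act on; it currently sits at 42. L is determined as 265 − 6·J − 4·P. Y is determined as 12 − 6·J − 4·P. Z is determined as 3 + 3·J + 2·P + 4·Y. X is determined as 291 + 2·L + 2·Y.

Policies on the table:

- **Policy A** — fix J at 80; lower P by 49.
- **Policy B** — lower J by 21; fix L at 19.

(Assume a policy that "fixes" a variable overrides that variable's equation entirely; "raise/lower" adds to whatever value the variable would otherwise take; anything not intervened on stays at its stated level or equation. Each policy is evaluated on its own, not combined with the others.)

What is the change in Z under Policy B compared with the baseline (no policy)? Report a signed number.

441

Baseline:
  J = 132
  P = 42
  Y = 12 − 6·132 − 4·42 = -948
  Z = 3 + 3·132 + 2·42 + 4·(-948) = -3309
Policy B (J − 21, L := 19):
  J = 132 − 21 = 111
  P = 42
  Y = 12 − 6·111 − 4·42 = -822
  Z = 3 + 3·111 + 2·42 + 4·(-822) = -2868
Change in Z: -2868 − (-3309) = 441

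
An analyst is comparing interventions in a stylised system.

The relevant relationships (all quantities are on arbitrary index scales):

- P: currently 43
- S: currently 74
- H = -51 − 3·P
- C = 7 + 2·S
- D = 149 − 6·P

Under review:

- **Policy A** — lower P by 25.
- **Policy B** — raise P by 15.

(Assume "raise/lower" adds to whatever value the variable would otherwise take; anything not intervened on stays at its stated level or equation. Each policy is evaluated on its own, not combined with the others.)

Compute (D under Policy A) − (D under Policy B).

240

Policy A (P − 25):
  P = 43 − 25 = 18
  D = 149 − 6·18 = 41
Policy B (P + 15):
  P = 43 + 15 = 58
  D = 149 − 6·58 = -199
D: 41 − (-199) = 240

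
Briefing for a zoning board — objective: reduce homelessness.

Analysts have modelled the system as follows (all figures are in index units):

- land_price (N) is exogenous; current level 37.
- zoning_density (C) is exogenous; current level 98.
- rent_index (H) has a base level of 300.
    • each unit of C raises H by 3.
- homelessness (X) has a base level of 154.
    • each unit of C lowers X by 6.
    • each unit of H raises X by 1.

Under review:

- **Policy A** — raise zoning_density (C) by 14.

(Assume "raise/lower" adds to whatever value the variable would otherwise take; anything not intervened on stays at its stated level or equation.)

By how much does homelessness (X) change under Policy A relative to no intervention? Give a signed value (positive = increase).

-42

Baseline:
  C = 98
  H = 300 + 3·98 = 594
  X = 154 − 6·98 + 594 = 160
Policy A (C + 14):
  C = 98 + 14 = 112
  H = 300 + 3·112 = 636
  X = 154 − 6·112 + 636 = 118
Change in X: 118 − 160 = -42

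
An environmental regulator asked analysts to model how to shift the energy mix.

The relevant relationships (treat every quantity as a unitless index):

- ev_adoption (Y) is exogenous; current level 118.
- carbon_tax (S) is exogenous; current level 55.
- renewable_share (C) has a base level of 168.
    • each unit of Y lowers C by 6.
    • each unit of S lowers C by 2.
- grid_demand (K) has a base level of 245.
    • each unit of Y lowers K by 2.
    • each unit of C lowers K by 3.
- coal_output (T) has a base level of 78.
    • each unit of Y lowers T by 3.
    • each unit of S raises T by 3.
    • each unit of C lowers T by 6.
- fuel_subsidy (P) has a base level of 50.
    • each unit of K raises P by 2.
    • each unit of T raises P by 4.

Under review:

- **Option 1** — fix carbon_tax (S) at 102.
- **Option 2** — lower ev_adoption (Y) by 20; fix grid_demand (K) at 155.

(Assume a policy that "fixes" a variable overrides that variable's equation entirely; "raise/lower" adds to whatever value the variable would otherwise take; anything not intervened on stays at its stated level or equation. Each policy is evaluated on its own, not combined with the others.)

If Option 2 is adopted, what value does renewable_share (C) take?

Option 2 (Y − 20, K := 155):
  Y = 118 − 20 = 98
  S = 55
  C = 168 − 6·98 − 2·55 = -530

-530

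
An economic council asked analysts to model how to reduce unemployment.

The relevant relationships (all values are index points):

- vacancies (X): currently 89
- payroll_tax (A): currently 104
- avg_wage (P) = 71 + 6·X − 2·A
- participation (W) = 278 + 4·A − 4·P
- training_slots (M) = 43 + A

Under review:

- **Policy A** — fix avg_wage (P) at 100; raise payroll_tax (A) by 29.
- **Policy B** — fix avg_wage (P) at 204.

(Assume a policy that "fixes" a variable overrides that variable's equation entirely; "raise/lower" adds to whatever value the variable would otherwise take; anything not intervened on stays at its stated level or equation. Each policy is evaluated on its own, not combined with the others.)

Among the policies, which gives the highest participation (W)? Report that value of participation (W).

Policy A (P := 100, A + 29):
  X = 89
  A = 104 + 29 = 133
  P = 100
  W = 278 + 4·133 − 4·100 = 410
Policy B (P := 204):
  X = 89
  A = 104
  P = 204
  W = 278 + 4·104 − 4·204 = -122
Comparing — Policy A: W=410, Policy B: W=-122. Highest is 410 (Policy A).

410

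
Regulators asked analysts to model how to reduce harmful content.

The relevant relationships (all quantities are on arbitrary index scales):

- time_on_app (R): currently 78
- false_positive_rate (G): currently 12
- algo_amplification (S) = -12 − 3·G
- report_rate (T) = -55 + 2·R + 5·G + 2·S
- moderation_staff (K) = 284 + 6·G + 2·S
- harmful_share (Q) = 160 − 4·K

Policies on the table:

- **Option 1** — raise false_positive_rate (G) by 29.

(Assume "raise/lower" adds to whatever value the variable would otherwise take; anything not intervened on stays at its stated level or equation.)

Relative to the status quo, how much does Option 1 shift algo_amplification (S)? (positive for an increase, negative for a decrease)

Baseline:
  G = 12
  S = -12 − 3·12 = -48
Option 1 (G + 29):
  G = 12 + 29 = 41
  S = -12 − 3·41 = -135
Change in S: -135 − (-48) = -87

-87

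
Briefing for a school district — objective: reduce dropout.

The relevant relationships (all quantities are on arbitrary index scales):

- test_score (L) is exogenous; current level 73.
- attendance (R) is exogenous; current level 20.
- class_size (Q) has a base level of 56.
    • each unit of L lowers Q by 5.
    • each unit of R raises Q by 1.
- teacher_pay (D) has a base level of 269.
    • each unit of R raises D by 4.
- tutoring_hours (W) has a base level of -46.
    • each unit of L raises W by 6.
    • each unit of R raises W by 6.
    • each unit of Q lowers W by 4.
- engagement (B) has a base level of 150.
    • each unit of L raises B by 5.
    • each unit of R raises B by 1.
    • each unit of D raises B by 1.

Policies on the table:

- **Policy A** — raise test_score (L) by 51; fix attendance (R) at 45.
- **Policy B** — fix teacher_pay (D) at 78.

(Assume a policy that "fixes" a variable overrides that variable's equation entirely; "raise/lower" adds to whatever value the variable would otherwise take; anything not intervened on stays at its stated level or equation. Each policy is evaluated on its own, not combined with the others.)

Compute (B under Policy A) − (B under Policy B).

Policy A (L + 51, R := 45):
  L = 73 + 51 = 124
  R = 45
  D = 269 + 4·45 = 449
  B = 150 + 5·124 + 45 + 449 = 1264
Policy B (D := 78):
  L = 73
  R = 20
  D = 78
  B = 150 + 5·73 + 20 + 78 = 613
B: 1264 − 613 = 651

651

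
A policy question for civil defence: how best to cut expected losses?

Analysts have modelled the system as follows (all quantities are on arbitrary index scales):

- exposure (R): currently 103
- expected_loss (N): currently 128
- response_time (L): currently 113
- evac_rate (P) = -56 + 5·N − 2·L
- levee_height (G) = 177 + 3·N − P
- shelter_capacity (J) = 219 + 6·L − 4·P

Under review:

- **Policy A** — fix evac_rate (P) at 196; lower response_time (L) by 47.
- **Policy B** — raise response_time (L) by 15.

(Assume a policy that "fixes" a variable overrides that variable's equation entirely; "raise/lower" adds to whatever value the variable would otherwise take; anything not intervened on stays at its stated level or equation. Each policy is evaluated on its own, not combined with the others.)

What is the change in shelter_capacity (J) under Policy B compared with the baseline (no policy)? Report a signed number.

Baseline:
  N = 128
  L = 113
  P = -56 + 5·128 − 2·113 = 358
  J = 219 + 6·113 − 4·358 = -535
Policy B (L + 15):
  N = 128
  L = 113 + 15 = 128
  P = -56 + 5·128 − 2·128 = 328
  J = 219 + 6·128 − 4·328 = -325
Change in J: -325 − (-535) = 210

210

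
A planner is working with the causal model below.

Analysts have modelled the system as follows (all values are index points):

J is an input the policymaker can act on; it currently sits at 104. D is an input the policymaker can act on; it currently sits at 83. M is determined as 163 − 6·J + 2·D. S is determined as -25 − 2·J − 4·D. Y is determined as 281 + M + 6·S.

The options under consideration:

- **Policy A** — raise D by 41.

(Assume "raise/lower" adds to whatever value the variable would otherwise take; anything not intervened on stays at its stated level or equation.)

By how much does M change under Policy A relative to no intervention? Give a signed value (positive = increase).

82

Baseline:
  J = 104
  D = 83
  M = 163 − 6·104 + 2·83 = -295
Policy A (D + 41):
  J = 104
  D = 83 + 41 = 124
  M = 163 − 6·104 + 2·124 = -213
Change in M: -213 − (-295) = 82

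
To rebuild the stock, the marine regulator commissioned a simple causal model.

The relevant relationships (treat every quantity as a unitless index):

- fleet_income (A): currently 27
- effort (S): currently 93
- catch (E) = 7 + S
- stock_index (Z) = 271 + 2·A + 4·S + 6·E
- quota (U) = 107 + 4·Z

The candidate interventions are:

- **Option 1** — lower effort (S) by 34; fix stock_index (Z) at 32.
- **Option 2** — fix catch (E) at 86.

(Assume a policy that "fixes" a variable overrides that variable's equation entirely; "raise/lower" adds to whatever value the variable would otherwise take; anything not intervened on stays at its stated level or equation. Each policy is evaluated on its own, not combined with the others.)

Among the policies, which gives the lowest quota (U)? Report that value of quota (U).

Option 1 (S − 34, Z := 32):
  A = 27
  S = 93 − 34 = 59
  E = 7 + 59 = 66
  Z = 32
  U = 107 + 4·32 = 235
Option 2 (E := 86):
  A = 27
  S = 93
  E = 86
  Z = 271 + 2·27 + 4·93 + 6·86 = 1213
  U = 107 + 4·1213 = 4959
Comparing — Option 1: U=235, Option 2: U=4959. Lowest is 235 (Option 1).

235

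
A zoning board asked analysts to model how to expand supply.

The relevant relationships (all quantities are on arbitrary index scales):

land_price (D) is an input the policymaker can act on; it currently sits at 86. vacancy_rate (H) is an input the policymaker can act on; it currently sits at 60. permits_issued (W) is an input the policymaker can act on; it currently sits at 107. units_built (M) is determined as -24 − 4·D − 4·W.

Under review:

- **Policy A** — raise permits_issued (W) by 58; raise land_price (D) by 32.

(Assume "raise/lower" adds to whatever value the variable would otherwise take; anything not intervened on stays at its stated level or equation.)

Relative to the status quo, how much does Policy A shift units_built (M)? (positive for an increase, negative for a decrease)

Baseline:
  D = 86
  W = 107
  M = -24 − 4·86 − 4·107 = -796
Policy A (W + 58, D + 32):
  D = 86 + 32 = 118
  W = 107 + 58 = 165
  M = -24 − 4·118 − 4·165 = -1156
Change in M: -1156 − (-796) = -360

-360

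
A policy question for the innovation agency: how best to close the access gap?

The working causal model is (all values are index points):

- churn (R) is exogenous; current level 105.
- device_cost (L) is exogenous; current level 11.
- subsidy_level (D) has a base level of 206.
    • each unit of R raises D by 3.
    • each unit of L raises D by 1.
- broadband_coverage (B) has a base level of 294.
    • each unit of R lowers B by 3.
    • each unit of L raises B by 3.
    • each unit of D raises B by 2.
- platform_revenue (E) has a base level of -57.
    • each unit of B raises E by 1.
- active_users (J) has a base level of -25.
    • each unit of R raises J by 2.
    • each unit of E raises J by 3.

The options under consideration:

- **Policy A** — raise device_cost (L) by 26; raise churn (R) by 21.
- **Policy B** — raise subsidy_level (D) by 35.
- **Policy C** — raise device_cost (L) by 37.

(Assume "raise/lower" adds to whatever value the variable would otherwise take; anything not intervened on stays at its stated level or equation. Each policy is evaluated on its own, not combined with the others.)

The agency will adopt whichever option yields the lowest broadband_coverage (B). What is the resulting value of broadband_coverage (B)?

Policy A (L + 26, R + 21):
  R = 105 + 21 = 126
  L = 11 + 26 = 37
  D = 206 + 3·126 + 37 = 621
  B = 294 − 3·126 + 3·37 + 2·621 = 1269
Policy B (D + 35):
  R = 105
  L = 11
  D = 206 + 3·105 + 11 (+35 from intervention) = 567
  B = 294 − 3·105 + 3·11 + 2·567 = 1146
Policy C (L + 37):
  R = 105
  L = 11 + 37 = 48
  D = 206 + 3·105 + 48 = 569
  B = 294 − 3·105 + 3·48 + 2·569 = 1261
Comparing — Policy A: B=1269, Policy B: B=1146, Policy C: B=1261. Lowest is 1146 (Policy B).

1146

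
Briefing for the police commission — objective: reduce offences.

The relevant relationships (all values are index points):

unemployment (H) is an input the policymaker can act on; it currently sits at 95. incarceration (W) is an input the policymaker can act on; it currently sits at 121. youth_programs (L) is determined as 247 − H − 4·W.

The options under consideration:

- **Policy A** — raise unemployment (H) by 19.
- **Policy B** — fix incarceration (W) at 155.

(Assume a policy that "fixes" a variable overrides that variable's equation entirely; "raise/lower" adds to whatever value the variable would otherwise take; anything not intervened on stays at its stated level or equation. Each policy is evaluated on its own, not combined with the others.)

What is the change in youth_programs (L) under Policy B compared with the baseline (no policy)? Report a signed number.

-136

Baseline:
  H = 95
  W = 121
  L = 247 − 95 − 4·121 = -332
Policy B (W := 155):
  H = 95
  W = 155
  L = 247 − 95 − 4·155 = -468
Change in L: -468 − (-332) = -136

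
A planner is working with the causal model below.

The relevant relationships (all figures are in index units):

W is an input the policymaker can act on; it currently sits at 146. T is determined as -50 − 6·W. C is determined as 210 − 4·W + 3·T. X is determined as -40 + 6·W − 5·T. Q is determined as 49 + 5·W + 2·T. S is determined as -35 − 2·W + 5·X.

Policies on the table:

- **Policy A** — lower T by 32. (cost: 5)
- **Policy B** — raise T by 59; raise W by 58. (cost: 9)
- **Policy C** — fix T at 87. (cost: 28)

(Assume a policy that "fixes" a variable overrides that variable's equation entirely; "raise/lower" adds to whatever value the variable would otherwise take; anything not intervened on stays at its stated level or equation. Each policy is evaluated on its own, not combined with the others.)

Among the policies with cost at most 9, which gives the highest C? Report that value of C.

-3248

Policy A (T − 32):
  W = 146
  T = -50 − 6·146 (−32 from intervention) = -958
  C = 210 − 4·146 + 3·(-958) = -3248
Policy B (T + 59, W + 58):
  W = 146 + 58 = 204
  T = -50 − 6·204 (+59 from intervention) = -1215
  C = 210 − 4·204 + 3·(-1215) = -4251
Comparing — Policy A: C=-3248, Policy B: C=-4251. Highest is -3248 (Policy A).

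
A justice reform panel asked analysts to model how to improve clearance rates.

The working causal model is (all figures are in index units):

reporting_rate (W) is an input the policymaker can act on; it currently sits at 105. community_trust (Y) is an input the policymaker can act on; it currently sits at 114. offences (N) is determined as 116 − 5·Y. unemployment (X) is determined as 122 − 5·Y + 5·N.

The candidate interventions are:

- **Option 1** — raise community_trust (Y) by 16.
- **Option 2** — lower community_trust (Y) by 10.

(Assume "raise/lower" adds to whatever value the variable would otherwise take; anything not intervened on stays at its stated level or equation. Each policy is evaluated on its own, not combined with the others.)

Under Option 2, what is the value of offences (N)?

-404

Option 2 (Y − 10):
  Y = 114 − 10 = 104
  N = 116 − 5·104 = -404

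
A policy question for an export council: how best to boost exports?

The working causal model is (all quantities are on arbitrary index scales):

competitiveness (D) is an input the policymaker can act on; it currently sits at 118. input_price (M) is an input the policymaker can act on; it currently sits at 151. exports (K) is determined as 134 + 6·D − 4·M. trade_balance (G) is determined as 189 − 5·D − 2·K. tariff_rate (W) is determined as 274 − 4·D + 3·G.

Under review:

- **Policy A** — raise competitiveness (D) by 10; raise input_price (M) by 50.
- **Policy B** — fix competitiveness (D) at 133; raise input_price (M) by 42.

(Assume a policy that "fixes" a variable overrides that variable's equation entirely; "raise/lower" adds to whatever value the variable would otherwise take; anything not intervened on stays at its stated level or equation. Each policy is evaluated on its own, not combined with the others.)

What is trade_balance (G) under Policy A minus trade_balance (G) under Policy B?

Policy A (D + 10, M + 50):
  D = 118 + 10 = 128
  M = 151 + 50 = 201
  K = 134 + 6·128 − 4·201 = 98
  G = 189 − 5·128 − 2·98 = -647
Policy B (D := 133, M + 42):
  D = 133
  M = 151 + 42 = 193
  K = 134 + 6·133 − 4·193 = 160
  G = 189 − 5·133 − 2·160 = -796
G: -647 − (-796) = 149

149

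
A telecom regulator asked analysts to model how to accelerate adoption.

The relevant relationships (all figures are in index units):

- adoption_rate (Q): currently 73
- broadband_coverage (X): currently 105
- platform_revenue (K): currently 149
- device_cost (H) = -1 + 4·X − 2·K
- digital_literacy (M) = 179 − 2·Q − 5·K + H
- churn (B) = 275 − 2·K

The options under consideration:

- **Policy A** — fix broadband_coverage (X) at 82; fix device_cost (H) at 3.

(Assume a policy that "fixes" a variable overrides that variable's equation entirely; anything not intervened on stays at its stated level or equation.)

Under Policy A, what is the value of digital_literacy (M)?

-709

Policy A (X := 82, H := 3):
  Q = 73
  X = 82
  K = 149
  H = 3
  M = 179 − 2·73 − 5·149 + 3 = -709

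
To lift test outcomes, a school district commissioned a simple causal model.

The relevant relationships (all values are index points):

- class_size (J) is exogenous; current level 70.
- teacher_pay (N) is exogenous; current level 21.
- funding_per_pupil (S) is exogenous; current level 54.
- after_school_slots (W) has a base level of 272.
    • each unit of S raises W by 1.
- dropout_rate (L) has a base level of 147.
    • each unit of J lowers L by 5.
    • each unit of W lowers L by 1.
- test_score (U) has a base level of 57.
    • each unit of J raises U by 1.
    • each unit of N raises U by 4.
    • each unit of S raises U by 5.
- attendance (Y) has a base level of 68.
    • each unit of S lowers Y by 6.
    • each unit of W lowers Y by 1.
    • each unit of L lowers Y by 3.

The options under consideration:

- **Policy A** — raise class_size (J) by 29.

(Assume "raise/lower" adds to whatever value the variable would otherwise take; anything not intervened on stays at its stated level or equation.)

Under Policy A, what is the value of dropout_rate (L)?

-674

Policy A (J + 29):
  J = 70 + 29 = 99
  S = 54
  W = 272 + 54 = 326
  L = 147 − 5·99 − 326 = -674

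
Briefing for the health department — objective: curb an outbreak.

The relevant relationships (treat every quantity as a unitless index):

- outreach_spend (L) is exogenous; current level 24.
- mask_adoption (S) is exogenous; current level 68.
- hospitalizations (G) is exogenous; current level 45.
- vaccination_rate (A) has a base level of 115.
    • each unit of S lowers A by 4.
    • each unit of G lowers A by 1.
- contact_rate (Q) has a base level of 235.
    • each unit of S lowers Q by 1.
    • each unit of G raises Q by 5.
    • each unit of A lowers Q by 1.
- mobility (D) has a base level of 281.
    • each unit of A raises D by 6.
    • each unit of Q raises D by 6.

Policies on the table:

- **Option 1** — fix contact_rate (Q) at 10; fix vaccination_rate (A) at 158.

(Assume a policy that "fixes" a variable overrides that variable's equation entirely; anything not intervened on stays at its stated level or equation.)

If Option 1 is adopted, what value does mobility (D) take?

Option 1 (Q := 10, A := 158):
  S = 68
  G = 45
  A = 158
  Q = 10
  D = 281 + 6·158 + 6·10 = 1289

1289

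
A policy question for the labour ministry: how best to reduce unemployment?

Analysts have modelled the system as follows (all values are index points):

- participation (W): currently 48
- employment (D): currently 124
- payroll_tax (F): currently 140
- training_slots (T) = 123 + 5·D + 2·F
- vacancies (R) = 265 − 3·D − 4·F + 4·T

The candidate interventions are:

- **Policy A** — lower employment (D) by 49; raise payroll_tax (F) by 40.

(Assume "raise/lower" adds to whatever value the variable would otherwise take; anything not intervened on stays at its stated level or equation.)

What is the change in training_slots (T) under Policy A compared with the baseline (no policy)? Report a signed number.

Baseline:
  D = 124
  F = 140
  T = 123 + 5·124 + 2·140 = 1023
Policy A (D − 49, F + 40):
  D = 124 − 49 = 75
  F = 140 + 40 = 180
  T = 123 + 5·75 + 2·180 = 858
Change in T: 858 − 1023 = -165

-165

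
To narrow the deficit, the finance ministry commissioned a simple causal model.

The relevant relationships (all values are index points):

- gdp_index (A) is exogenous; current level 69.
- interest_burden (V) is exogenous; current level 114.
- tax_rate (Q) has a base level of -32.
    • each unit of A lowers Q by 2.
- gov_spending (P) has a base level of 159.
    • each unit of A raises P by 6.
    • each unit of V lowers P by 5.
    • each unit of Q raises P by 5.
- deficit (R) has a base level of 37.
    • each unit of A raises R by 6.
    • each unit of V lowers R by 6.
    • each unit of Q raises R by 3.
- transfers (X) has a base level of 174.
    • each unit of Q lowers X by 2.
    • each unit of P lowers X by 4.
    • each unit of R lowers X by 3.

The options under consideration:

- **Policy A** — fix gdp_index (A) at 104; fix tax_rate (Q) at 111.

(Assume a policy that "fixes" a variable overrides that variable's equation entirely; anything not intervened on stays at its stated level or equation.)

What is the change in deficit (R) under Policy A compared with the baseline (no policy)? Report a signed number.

Baseline:
  A = 69
  V = 114
  Q = -32 − 2·69 = -170
  R = 37 + 6·69 − 6·114 + 3·(-170) = -743
Policy A (A := 104, Q := 111):
  A = 104
  V = 114
  Q = 111
  R = 37 + 6·104 − 6·114 + 3·111 = 310
Change in R: 310 − (-743) = 1053

1053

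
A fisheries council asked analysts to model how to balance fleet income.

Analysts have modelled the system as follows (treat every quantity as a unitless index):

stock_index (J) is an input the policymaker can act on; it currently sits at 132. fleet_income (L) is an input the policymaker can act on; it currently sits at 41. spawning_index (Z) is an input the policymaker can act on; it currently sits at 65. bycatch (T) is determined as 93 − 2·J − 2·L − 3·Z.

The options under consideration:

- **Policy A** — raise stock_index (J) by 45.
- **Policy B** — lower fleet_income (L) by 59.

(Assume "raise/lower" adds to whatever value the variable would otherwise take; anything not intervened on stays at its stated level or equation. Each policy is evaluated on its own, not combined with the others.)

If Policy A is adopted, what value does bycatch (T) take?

Policy A (J + 45):
  J = 132 + 45 = 177
  L = 41
  Z = 65
  T = 93 − 2·177 − 2·41 − 3·65 = -538

-538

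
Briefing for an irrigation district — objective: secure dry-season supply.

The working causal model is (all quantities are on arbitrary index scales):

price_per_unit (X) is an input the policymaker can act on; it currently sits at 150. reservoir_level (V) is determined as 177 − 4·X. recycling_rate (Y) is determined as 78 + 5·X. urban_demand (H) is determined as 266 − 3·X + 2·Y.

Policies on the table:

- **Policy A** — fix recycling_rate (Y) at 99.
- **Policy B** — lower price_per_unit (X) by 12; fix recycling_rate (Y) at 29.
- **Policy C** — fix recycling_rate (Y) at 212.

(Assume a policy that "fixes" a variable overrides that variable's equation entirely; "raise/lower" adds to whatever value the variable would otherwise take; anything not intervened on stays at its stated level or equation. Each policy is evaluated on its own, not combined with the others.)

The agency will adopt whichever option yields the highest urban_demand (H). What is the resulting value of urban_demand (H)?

240

Policy A (Y := 99):
  X = 150
  Y = 99
  H = 266 − 3·150 + 2·99 = 14
Policy B (X − 12, Y := 29):
  X = 150 − 12 = 138
  Y = 29
  H = 266 − 3·138 + 2·29 = -90
Policy C (Y := 212):
  X = 150
  Y = 212
  H = 266 − 3·150 + 2·212 = 240
Comparing — Policy A: H=14, Policy B: H=-90, Policy C: H=240. Highest is 240 (Policy C).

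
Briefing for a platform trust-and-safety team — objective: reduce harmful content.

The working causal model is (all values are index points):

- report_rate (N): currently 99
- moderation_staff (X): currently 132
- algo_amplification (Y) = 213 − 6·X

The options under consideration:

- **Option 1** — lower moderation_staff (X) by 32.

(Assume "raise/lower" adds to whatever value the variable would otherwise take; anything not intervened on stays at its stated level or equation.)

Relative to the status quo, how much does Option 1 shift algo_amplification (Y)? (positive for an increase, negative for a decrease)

Baseline:
  X = 132
  Y = 213 − 6·132 = -579
Option 1 (X − 32):
  X = 132 − 32 = 100
  Y = 213 − 6·100 = -387
Change in Y: -387 − (-579) = 192

192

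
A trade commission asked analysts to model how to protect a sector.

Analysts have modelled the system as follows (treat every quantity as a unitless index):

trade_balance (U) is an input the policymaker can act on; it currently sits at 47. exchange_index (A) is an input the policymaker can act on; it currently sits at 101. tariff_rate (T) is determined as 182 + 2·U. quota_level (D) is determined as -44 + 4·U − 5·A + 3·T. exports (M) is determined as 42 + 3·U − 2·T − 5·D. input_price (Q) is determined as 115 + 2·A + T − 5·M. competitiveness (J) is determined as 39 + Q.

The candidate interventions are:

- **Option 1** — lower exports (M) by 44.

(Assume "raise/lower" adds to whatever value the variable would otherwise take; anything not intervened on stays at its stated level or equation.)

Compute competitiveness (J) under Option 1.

14372

Option 1 (M − 44):
  U = 47
  A = 101
  T = 182 + 2·47 = 276
  D = -44 + 4·47 − 5·101 + 3·276 = 467
  M = 42 + 3·47 − 2·276 − 5·467 (−44 from intervention) = -2748
  Q = 115 + 2·101 + 276 − 5·(-2748) = 14333
  J = 39 + 14333 = 14372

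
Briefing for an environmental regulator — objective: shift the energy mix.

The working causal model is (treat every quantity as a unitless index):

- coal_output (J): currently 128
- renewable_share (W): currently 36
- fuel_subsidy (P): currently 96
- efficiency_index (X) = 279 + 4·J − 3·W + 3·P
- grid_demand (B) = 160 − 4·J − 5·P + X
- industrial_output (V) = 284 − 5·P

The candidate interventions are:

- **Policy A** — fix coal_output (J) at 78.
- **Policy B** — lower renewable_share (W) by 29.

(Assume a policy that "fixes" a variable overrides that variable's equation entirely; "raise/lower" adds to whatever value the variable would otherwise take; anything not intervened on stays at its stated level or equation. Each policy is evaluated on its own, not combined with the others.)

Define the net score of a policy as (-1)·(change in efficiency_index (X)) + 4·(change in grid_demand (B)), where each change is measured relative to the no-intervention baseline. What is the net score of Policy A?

200

Baseline:
  J = 128
  W = 36
  P = 96
  X = 279 + 4·128 − 3·36 + 3·96 = 971
  B = 160 − 4·128 − 5·96 + 971 = 139
Policy A (J := 78):
  J = 78
  W = 36
  P = 96
  X = 279 + 4·78 − 3·36 + 3·96 = 771
  B = 160 − 4·78 − 5·96 + 771 = 139
ΔX = 771 − 971 = -200; ΔB = 139 − 139 = 0
Score = (-1)·(-200) + 4·0 = 200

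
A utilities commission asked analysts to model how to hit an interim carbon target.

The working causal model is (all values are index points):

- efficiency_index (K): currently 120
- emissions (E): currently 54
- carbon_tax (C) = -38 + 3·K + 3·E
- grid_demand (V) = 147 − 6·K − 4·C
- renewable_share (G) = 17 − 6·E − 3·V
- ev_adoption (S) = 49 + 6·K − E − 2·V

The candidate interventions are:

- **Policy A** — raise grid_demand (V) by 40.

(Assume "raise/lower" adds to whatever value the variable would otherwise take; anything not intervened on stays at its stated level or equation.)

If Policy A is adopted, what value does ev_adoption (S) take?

Policy A (V + 40):
  K = 120
  E = 54
  C = -38 + 3·120 + 3·54 = 484
  V = 147 − 6·120 − 4·484 (+40 from intervention) = -2469
  S = 49 + 6·120 − 54 − 2·(-2469) = 5653

5653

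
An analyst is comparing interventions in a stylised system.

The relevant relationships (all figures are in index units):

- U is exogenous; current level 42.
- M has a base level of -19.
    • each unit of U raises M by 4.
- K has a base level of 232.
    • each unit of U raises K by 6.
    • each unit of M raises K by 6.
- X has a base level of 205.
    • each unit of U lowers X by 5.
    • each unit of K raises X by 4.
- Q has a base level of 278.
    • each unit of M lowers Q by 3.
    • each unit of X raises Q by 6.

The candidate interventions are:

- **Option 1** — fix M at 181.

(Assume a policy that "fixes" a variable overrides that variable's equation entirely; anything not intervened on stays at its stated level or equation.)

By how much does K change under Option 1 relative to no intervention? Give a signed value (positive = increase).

Baseline:
  U = 42
  M = -19 + 4·42 = 149
  K = 232 + 6·42 + 6·149 = 1378
Option 1 (M := 181):
  U = 42
  M = 181
  K = 232 + 6·42 + 6·181 = 1570
Change in K: 1570 − 1378 = 192

192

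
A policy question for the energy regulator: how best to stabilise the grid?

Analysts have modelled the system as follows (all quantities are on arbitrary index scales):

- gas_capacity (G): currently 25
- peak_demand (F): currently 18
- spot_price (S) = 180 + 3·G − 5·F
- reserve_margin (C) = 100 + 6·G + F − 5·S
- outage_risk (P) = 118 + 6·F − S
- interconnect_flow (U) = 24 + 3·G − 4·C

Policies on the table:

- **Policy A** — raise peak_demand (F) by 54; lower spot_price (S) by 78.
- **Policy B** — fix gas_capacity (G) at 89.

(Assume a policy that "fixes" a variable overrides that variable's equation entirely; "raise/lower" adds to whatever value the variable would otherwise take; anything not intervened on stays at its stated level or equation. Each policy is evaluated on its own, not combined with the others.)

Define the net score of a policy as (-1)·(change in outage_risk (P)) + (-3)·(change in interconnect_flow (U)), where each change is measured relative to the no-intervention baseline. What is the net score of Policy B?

-7296

Baseline:
  G = 25
  F = 18
  S = 180 + 3·25 − 5·18 = 165
  C = 100 + 6·25 + 18 − 5·165 = -557
  P = 118 + 6·18 − 165 = 61
  U = 24 + 3·25 − 4·(-557) = 2327
Policy B (G := 89):
  G = 89
  F = 18
  S = 180 + 3·89 − 5·18 = 357
  C = 100 + 6·89 + 18 − 5·357 = -1133
  P = 118 + 6·18 − 357 = -131
  U = 24 + 3·89 − 4·(-1133) = 4823
ΔP = -131 − 61 = -192; ΔU = 4823 − 2327 = 2496
Score = (-1)·(-192) + (-3)·2496 = -7296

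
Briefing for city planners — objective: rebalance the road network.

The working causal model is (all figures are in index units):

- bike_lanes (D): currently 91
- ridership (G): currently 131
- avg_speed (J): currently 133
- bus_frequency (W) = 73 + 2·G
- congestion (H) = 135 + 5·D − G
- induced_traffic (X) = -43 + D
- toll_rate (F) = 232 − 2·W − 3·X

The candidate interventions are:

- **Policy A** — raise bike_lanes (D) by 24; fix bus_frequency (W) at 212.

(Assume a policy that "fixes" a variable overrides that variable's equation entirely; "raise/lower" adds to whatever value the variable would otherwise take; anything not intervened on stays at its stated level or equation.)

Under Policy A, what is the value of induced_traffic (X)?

72

Policy A (D + 24, W := 212):
  D = 91 + 24 = 115
  X = -43 + 115 = 72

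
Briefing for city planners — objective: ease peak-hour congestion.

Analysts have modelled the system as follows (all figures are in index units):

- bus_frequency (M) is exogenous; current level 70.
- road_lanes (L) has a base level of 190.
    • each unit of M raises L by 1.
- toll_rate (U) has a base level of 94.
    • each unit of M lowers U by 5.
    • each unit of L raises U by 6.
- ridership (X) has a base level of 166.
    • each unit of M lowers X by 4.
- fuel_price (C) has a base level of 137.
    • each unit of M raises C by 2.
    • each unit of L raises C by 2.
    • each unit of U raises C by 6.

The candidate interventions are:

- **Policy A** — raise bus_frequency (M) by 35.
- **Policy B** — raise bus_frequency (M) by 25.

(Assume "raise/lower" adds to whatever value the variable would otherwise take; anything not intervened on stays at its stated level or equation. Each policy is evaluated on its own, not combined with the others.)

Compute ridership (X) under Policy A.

-254

Policy A (M + 35):
  M = 70 + 35 = 105
  X = 166 − 4·105 = -254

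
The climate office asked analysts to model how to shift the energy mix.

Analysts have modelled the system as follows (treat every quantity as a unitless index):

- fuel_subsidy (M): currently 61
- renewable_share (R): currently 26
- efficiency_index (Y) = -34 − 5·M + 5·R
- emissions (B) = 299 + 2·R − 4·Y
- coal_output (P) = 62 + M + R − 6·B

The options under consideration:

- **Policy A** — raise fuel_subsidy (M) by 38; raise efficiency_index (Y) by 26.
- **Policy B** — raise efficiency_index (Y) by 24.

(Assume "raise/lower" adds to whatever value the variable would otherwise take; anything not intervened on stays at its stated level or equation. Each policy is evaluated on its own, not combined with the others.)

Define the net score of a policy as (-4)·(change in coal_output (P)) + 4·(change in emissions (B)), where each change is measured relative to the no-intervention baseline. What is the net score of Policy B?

-2688

Baseline:
  M = 61
  R = 26
  Y = -34 − 5·61 + 5·26 = -209
  B = 299 + 2·26 − 4·(-209) = 1187
  P = 62 + 61 + 26 − 6·1187 = -6973
Policy B (Y + 24):
  M = 61
  R = 26
  Y = -34 − 5·61 + 5·26 (+24 from intervention) = -185
  B = 299 + 2·26 − 4·(-185) = 1091
  P = 62 + 61 + 26 − 6·1091 = -6397
ΔP = -6397 − (-6973) = 576; ΔB = 1091 − 1187 = -96
Score = (-4)·576 + 4·(-96) = -2688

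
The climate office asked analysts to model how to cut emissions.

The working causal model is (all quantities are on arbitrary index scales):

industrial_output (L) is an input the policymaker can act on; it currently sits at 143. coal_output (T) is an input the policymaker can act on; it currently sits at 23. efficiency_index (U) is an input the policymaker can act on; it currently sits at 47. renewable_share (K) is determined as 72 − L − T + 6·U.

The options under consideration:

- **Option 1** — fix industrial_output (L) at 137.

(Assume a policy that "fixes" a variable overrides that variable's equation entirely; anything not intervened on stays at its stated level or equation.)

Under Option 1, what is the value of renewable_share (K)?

Option 1 (L := 137):
  L = 137
  T = 23
  U = 47
  K = 72 − 137 − 23 + 6·47 = 194

194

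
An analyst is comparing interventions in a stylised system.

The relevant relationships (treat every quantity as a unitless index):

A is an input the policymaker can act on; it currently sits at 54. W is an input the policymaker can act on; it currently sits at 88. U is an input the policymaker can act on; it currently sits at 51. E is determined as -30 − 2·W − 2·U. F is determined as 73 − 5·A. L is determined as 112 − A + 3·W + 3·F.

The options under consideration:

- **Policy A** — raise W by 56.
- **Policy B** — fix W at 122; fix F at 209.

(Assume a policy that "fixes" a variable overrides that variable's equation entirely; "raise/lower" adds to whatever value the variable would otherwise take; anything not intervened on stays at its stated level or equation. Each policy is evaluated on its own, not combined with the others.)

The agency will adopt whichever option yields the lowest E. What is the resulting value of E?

-420

Policy A (W + 56):
  W = 88 + 56 = 144
  U = 51
  E = -30 − 2·144 − 2·51 = -420
Policy B (W := 122, F := 209):
  W = 122
  U = 51
  E = -30 − 2·122 − 2·51 = -376
Comparing — Policy A: E=-420, Policy B: E=-376. Lowest is -420 (Policy A).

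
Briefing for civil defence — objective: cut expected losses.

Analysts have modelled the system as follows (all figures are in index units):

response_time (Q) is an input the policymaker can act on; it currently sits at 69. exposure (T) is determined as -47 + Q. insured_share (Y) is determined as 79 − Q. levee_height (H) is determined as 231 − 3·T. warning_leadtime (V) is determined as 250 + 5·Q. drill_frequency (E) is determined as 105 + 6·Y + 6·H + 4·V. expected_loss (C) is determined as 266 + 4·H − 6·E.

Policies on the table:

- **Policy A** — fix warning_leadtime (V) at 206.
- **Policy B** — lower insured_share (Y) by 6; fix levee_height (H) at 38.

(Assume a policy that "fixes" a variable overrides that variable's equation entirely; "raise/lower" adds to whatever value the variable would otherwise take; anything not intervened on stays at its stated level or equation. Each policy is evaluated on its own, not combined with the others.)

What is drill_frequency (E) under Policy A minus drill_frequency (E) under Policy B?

-758

Policy A (V := 206):
  Q = 69
  T = -47 + 69 = 22
  Y = 79 − 69 = 10
  H = 231 − 3·22 = 165
  V = 206
  E = 105 + 6·10 + 6·165 + 4·206 = 1979
Policy B (Y − 6, H := 38):
  Q = 69
  T = -47 + 69 = 22
  Y = 79 − 69 (−6 from intervention) = 4
  H = 38
  V = 250 + 5·69 = 595
  E = 105 + 6·4 + 6·38 + 4·595 = 2737
E: 1979 − 2737 = -758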